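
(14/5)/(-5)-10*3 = -764/25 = -30.56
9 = 9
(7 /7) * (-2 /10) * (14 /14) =-1 /5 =-0.20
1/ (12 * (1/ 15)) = 5/ 4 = 1.25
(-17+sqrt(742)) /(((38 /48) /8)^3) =-120324096 /6859+7077888* sqrt(742) /6859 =10566.45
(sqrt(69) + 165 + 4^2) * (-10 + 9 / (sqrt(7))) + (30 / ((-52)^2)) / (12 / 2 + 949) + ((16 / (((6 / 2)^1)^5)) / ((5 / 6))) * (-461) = -(70- 9 * sqrt(7)) * (sqrt(69) + 181) / 7- 3809437249 / 104583960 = -1285.53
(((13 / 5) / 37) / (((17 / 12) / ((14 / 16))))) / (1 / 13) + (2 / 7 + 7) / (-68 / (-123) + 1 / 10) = 414520629 / 35356090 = 11.72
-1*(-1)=1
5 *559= 2795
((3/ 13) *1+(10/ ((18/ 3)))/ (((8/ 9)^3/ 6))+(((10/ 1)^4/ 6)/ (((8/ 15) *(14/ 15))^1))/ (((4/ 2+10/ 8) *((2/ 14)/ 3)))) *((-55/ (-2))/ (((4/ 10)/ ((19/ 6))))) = 125483866475/ 26624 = 4713186.09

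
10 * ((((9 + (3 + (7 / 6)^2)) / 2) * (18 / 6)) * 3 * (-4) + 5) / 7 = -2355 / 7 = -336.43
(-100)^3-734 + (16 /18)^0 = -1000733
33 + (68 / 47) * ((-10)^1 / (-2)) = 1891 / 47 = 40.23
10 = 10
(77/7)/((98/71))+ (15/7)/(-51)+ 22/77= 13683/1666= 8.21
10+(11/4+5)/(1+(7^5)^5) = 53642744786558596032351/5364274478655859603232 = 10.00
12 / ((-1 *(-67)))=12 / 67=0.18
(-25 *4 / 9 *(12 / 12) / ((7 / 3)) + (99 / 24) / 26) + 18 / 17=-3.54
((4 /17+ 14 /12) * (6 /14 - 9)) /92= -715 /5474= -0.13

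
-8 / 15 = -0.53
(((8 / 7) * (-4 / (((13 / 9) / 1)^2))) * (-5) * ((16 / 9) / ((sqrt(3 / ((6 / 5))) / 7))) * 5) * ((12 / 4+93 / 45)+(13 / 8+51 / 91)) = 15205056 * sqrt(10) / 15379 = 3126.51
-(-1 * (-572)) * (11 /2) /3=-3146 /3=-1048.67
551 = 551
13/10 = 1.30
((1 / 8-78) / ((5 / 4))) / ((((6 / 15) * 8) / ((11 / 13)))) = -6853 / 416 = -16.47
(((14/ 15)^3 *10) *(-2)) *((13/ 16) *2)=-17836/ 675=-26.42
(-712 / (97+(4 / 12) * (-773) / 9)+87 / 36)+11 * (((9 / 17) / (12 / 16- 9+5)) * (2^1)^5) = -12302353 / 188292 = -65.34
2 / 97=0.02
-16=-16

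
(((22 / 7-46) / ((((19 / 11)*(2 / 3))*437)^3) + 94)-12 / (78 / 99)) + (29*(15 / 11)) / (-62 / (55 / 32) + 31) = 687631662283709371 / 9688564844833602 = 70.97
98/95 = 1.03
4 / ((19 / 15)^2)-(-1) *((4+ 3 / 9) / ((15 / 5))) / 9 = 77593 / 29241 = 2.65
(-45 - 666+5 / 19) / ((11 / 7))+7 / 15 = -1416457 / 3135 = -451.82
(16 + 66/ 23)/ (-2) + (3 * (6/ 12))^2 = -7.18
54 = 54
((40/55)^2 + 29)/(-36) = -397/484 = -0.82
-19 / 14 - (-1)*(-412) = -5787 / 14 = -413.36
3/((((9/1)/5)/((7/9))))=35/27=1.30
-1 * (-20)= 20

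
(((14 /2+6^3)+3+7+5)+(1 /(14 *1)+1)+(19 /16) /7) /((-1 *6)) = -26795 /672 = -39.87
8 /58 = 4 /29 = 0.14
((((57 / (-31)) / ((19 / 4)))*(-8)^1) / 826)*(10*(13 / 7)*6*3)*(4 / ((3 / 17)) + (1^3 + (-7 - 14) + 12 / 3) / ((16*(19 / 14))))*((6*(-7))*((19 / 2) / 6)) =-23400000 / 12803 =-1827.70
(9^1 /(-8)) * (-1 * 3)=27 /8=3.38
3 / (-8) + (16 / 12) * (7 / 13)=107 / 312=0.34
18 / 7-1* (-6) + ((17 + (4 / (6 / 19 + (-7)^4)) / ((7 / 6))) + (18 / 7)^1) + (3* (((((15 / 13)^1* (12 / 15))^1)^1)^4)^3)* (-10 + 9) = 28696283789475729923 / 1062975133713195625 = 27.00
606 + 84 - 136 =554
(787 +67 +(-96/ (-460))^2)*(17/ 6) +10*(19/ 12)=64422239/ 26450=2435.62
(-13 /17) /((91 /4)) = -4 /119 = -0.03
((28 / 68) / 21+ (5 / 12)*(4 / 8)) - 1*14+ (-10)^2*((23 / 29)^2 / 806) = -631205579 / 46093528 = -13.69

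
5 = 5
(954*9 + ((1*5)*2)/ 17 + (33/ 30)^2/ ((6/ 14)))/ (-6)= -43805999/ 30600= -1431.57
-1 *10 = -10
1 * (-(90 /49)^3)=-729000 /117649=-6.20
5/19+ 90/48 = 325/152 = 2.14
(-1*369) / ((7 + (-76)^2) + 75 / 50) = -0.06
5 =5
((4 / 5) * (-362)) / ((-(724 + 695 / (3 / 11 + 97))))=309872 / 782325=0.40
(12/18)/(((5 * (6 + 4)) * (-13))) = -1/975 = -0.00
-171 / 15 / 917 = -57 / 4585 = -0.01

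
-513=-513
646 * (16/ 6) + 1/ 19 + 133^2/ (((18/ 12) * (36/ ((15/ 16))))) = 11107175/ 5472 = 2029.82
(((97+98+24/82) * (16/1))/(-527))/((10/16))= -60288/6355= -9.49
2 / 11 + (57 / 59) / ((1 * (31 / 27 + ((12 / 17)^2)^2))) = 1785511723 / 2043715927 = 0.87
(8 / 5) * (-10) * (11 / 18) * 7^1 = -616 / 9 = -68.44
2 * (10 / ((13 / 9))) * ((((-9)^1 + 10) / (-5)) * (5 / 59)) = -180 / 767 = -0.23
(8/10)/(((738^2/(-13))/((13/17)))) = -169/11573685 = -0.00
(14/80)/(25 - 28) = -7/120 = -0.06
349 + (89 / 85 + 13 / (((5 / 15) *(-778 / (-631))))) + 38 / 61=1542175937 / 4033930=382.30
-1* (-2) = 2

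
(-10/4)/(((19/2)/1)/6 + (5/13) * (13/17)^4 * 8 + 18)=-501126/4136399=-0.12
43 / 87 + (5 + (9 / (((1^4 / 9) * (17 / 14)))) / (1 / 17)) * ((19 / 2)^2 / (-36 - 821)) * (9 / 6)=-107022911 / 596472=-179.43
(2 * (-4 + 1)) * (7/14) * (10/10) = -3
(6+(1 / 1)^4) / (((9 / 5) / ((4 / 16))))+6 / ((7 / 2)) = 677 / 252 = 2.69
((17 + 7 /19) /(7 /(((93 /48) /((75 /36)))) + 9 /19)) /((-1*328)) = -15345 /2318468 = -0.01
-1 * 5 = -5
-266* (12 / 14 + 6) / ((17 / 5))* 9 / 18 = -268.24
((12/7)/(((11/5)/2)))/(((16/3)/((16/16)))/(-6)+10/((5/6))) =54/385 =0.14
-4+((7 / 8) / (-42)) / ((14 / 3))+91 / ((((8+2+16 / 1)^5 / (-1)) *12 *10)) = -3074306089 / 767719680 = -4.00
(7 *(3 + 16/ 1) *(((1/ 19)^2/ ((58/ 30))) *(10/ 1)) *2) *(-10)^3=-2100000/ 551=-3811.25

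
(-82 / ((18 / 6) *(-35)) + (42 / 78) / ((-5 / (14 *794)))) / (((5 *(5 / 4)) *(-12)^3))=816493 / 7371000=0.11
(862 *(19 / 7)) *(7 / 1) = 16378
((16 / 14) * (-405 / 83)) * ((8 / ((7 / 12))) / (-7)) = 311040 / 28469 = 10.93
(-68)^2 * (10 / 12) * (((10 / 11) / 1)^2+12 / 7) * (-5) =-124385600 / 2541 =-48951.44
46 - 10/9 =404/9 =44.89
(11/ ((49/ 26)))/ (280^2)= 143/ 1920800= 0.00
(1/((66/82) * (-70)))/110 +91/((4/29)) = 83821217/127050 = 659.75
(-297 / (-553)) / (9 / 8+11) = 2376 / 53641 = 0.04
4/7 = 0.57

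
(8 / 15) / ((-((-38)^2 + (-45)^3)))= 8 / 1345215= 0.00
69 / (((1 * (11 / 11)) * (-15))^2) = 23 / 75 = 0.31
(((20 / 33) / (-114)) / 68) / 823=-5 / 52634142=-0.00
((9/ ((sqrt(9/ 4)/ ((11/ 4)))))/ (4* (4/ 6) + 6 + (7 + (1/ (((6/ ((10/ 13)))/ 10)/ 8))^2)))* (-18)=-451737/ 183829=-2.46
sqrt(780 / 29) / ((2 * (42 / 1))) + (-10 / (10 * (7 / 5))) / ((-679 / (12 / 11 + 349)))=sqrt(5655) / 1218 + 19255 / 52283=0.43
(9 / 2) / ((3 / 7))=10.50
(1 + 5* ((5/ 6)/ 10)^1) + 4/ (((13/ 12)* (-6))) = 125/ 156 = 0.80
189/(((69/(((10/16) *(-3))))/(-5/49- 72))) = 476955/1288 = 370.31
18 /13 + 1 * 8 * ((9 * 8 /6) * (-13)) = -16206 /13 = -1246.62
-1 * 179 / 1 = -179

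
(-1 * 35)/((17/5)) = -175/17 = -10.29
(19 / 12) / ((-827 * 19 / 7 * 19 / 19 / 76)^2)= 3724 / 2051787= 0.00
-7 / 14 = -0.50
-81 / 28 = -2.89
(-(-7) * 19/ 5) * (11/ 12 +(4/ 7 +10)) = 3667/ 12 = 305.58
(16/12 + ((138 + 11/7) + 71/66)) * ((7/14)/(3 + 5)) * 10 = 109325/1232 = 88.74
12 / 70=6 / 35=0.17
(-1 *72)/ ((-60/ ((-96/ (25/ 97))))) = -55872/ 125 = -446.98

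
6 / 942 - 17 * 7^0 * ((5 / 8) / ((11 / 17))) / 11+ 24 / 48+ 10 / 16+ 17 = 16.64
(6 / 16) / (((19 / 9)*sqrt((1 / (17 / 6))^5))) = 289*sqrt(102) / 1216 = 2.40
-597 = -597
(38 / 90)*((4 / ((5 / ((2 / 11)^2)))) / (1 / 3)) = 304 / 9075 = 0.03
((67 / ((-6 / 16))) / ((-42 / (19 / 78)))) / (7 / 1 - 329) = -1273 / 395577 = -0.00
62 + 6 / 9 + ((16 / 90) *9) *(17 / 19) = 18268 / 285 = 64.10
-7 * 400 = -2800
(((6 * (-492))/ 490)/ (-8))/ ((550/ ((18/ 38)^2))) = 29889/ 97289500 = 0.00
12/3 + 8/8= 5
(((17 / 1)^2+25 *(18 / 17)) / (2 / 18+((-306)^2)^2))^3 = 112447788650163 / 2413967452698958933624980367954342625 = 0.00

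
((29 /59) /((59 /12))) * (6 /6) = 348 /3481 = 0.10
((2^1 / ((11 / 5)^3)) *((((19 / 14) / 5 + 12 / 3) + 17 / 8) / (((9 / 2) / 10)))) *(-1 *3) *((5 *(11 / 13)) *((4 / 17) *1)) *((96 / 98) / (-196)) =17910000 / 449435987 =0.04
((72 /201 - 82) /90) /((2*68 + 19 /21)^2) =-26803 /553796875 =-0.00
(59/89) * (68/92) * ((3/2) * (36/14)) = 27081/14329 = 1.89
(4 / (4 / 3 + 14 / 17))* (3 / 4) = 153 / 110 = 1.39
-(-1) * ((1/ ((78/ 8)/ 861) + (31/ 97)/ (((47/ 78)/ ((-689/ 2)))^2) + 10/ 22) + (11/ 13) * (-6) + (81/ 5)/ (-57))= 304323568863627/ 2910898705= 104546.26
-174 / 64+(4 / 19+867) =525611 / 608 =864.49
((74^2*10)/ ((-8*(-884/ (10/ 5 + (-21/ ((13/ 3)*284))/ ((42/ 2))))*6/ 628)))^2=2625222.92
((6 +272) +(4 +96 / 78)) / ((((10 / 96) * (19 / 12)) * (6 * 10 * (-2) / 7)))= -618576 / 6175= -100.17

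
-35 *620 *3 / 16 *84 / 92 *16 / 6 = -227850 / 23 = -9906.52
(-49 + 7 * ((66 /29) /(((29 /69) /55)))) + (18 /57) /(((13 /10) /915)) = 469054907 /207727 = 2258.04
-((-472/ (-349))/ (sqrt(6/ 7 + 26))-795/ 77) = 795/ 77-236 * sqrt(329)/ 16403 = 10.06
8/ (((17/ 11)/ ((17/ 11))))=8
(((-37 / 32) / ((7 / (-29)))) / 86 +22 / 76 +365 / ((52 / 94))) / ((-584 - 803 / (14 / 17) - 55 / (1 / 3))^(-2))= 1830014440014551543 / 932608768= 1962253093.48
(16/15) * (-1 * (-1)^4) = -16/15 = -1.07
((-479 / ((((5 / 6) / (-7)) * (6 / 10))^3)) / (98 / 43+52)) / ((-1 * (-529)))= 28259084 / 617343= 45.78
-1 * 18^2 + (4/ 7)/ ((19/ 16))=-43028/ 133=-323.52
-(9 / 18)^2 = -1 / 4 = -0.25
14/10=7/5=1.40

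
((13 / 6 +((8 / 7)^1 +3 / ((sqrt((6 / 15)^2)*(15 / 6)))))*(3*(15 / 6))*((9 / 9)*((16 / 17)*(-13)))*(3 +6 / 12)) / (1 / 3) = -103350 / 17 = -6079.41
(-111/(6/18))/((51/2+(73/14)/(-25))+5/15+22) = -174825/25003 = -6.99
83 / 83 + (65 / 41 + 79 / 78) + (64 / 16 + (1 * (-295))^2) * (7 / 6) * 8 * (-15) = -38964612373 / 3198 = -12184056.40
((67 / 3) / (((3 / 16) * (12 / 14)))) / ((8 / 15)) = 2345 / 9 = 260.56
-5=-5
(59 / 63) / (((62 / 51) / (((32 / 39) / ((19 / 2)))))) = 0.07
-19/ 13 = -1.46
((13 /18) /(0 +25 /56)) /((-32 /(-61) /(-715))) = -793793 /360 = -2204.98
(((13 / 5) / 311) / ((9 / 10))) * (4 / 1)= 104 / 2799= 0.04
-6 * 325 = -1950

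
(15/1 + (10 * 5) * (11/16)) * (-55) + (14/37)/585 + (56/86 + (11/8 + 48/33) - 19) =-2731.14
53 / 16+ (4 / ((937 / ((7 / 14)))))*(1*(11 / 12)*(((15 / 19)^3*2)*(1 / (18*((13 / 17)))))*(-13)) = 340437799 / 102830128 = 3.31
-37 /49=-0.76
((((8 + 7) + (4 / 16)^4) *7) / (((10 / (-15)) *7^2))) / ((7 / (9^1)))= -103707 / 25088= -4.13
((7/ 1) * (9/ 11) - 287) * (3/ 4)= -4641/ 22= -210.95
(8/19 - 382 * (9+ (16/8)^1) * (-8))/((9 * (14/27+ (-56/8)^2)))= 1916136/25403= 75.43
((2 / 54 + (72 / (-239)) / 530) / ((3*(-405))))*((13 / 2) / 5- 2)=436541 / 20777046750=0.00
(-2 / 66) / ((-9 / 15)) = 5 / 99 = 0.05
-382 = -382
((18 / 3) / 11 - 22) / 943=-236 / 10373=-0.02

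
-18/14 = -9/7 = -1.29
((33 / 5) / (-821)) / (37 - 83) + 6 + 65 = 13406963 / 188830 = 71.00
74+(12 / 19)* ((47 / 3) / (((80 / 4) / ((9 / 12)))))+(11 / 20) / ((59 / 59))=2847 / 38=74.92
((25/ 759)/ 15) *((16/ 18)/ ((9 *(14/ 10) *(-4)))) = -50/ 1291059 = -0.00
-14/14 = -1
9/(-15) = -3/5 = -0.60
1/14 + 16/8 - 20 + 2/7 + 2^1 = -219/14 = -15.64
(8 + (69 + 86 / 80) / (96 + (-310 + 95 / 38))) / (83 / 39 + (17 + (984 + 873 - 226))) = 843401 / 181481100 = 0.00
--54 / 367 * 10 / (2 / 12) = 3240 / 367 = 8.83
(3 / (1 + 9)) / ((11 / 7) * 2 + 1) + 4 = 4.07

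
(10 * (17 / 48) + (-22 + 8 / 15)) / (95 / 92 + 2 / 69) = -49473 / 2930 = -16.88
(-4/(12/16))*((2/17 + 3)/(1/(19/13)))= -16112/663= -24.30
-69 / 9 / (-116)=23 / 348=0.07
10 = 10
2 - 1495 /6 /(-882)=12079 /5292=2.28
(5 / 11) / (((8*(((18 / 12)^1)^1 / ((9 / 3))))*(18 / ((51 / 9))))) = 85 / 2376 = 0.04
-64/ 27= -2.37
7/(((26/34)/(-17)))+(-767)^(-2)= -91546818/588289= -155.62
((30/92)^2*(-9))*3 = -6075/2116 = -2.87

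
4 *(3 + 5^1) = 32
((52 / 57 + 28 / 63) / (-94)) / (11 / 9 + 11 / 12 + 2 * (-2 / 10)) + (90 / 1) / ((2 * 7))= 12561665 / 1956563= 6.42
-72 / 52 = -18 / 13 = -1.38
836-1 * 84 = 752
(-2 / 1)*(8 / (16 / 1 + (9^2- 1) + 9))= -0.15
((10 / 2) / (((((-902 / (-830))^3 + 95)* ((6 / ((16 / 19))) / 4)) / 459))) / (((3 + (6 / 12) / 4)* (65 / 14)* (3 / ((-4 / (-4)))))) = 43547297920 / 141648417131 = 0.31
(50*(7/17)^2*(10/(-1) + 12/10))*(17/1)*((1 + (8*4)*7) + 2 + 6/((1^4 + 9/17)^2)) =-836452540/2873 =-291142.55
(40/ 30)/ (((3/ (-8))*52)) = -8/ 117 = -0.07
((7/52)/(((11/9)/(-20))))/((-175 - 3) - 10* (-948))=-315/1330186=-0.00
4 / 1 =4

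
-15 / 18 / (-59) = 5 / 354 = 0.01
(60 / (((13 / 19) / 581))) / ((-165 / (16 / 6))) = -353248 / 429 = -823.42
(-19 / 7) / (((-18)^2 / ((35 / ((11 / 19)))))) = -1805 / 3564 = -0.51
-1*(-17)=17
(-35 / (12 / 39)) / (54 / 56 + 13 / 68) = -10829 / 110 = -98.45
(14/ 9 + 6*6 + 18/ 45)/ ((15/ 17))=29036/ 675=43.02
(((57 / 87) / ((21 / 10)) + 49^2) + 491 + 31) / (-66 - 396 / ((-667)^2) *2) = -27311536277 / 616632786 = -44.29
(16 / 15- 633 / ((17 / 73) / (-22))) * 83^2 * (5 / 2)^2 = 262630070345 / 102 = 2574804611.23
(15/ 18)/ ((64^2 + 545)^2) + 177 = 22874291627/ 129233286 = 177.00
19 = 19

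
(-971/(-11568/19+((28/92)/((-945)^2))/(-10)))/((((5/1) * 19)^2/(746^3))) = 473139402043598640/6449191812361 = 73364.14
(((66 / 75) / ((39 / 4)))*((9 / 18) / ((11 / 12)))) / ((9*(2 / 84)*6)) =112 / 2925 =0.04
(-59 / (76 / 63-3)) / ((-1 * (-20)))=3717 / 2260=1.64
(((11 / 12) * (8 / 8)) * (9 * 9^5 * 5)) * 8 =19486170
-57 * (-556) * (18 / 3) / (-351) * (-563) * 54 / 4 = 53527788 / 13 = 4117522.15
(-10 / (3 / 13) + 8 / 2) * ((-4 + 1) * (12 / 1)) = 1416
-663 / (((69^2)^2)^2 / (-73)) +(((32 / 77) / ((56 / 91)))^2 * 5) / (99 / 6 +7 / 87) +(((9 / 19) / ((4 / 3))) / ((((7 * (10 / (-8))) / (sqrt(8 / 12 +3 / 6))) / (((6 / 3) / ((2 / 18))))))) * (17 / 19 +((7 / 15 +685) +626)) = 80580026713584150701 / 585907064755579002051 - 10098621 * sqrt(42) / 63175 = -1035.82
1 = 1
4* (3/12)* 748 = 748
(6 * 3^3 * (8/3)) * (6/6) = 432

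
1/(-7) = -1/7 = -0.14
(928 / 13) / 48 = 58 / 39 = 1.49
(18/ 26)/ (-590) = -9/ 7670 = -0.00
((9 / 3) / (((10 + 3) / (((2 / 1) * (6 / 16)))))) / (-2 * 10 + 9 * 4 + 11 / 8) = 18 / 1807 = 0.01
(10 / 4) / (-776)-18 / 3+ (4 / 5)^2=-208093 / 38800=-5.36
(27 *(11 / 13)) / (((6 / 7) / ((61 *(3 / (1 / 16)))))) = 1014552 / 13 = 78042.46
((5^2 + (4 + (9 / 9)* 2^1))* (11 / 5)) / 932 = 341 / 4660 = 0.07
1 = 1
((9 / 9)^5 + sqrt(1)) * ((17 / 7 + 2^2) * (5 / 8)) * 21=675 / 4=168.75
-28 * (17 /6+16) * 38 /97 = -206.58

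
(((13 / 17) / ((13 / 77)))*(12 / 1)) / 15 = 308 / 85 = 3.62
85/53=1.60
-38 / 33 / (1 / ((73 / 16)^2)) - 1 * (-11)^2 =-144.97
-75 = -75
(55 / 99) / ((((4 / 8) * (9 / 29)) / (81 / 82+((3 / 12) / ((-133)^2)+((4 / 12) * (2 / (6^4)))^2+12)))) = 5161594689659585 / 111002991496992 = 46.50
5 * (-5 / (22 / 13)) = -325 / 22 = -14.77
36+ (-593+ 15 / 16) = -8897 / 16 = -556.06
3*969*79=229653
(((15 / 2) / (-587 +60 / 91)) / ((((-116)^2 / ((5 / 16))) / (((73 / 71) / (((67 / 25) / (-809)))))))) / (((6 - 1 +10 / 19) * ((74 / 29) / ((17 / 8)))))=30997542875 / 2231075259817984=0.00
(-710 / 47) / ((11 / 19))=-13490 / 517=-26.09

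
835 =835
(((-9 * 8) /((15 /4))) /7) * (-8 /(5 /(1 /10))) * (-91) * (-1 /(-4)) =-1248 /125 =-9.98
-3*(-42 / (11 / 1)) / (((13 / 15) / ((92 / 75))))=11592 / 715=16.21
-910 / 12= -75.83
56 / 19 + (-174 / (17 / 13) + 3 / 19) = -41975 / 323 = -129.95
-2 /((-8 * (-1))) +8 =7.75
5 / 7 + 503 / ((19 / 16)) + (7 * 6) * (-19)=-49703 / 133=-373.71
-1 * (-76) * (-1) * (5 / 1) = -380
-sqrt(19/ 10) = -sqrt(190)/ 10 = -1.38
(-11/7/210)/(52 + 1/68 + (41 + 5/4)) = -187/2355675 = -0.00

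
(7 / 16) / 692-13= -143929 / 11072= -13.00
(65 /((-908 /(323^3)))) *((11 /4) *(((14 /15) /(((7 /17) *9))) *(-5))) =409602435385 /49032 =8353777.85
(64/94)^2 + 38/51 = 136166/112659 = 1.21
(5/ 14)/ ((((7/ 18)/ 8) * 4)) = 90/ 49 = 1.84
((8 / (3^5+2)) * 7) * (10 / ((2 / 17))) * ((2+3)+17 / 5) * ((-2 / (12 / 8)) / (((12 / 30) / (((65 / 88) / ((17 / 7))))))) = -1820 / 11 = -165.45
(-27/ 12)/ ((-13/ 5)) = 45/ 52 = 0.87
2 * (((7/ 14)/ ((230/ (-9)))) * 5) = -9/ 46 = -0.20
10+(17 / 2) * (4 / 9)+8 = 196 / 9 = 21.78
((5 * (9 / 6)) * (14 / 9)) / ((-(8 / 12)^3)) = -315 / 8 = -39.38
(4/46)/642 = 1/7383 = 0.00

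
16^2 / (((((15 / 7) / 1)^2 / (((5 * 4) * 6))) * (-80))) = -6272 / 75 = -83.63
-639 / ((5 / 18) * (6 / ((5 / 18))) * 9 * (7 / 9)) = -213 / 14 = -15.21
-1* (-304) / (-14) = -21.71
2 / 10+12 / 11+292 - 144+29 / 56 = 461411 / 3080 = 149.81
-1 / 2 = -0.50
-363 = -363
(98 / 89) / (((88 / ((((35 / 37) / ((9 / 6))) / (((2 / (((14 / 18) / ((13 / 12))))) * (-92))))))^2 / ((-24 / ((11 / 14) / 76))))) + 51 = 19964011443744817 / 391451220119817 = 51.00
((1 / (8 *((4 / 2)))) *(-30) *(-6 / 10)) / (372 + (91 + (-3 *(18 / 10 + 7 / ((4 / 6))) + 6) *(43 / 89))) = 4005 / 1595132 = 0.00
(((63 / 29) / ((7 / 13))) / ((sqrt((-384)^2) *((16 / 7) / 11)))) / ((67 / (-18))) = -27027 / 1989632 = -0.01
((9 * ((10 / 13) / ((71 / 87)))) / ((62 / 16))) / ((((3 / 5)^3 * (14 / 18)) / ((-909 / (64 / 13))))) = -148280625 / 61628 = -2406.06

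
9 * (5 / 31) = 45 / 31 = 1.45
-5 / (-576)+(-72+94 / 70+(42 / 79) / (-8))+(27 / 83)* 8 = -68.11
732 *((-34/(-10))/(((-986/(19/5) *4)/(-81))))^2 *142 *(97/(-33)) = -995032251747/46255000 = -21511.89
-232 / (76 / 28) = -1624 / 19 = -85.47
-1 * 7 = -7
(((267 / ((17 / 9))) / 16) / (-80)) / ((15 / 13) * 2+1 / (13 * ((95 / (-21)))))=-197847 / 4103936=-0.05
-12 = -12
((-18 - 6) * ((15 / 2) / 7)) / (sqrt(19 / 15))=-180 * sqrt(285) / 133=-22.85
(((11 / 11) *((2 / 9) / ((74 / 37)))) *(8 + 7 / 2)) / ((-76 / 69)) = -529 / 456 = -1.16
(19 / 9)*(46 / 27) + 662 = 161740 / 243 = 665.60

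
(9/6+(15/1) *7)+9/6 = 108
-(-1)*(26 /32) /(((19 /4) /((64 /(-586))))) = -0.02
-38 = -38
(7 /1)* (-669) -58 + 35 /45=-42662 /9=-4740.22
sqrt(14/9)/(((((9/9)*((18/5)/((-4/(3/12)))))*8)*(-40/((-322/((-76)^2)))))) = -161*sqrt(14)/623808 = -0.00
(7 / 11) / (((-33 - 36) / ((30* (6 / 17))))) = -420 / 4301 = -0.10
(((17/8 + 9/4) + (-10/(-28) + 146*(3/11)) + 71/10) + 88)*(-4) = -430123/770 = -558.60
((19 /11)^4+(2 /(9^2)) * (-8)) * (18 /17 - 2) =-165147920 /20160657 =-8.19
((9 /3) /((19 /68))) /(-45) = -68 /285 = -0.24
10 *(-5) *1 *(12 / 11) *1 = -600 / 11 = -54.55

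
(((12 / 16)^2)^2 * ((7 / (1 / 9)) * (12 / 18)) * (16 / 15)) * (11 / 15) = 10.40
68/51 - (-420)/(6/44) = 9244/3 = 3081.33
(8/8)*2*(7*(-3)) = -42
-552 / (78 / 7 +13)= -3864 / 169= -22.86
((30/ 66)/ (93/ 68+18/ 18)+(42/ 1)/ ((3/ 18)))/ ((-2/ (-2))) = 446632/ 1771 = 252.19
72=72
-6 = -6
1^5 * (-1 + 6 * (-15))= -91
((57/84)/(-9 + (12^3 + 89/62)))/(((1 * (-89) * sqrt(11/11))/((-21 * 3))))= 5301/18986726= 0.00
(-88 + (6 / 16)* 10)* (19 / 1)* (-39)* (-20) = -1248585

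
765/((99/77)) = 595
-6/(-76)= 3/38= 0.08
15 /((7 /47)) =705 /7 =100.71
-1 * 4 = -4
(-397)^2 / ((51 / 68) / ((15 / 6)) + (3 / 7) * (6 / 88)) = 242717860 / 507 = 478733.45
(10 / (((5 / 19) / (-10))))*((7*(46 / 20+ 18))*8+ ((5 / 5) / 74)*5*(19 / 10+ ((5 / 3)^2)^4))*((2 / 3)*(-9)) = 210500152486 / 80919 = 2601368.68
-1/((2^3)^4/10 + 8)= -5/2088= -0.00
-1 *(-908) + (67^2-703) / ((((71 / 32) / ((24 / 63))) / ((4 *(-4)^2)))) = 21127884 / 497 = 42510.83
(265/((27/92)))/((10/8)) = 19504/27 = 722.37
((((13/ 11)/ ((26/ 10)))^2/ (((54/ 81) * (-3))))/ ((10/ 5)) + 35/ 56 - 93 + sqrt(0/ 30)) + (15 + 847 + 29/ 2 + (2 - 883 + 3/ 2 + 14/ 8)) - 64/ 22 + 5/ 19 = -1771565/ 18392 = -96.32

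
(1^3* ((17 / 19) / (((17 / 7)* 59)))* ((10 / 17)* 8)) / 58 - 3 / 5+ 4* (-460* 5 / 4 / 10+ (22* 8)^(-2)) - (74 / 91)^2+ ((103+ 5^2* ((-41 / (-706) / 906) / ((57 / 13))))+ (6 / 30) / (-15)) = -54522044322547297901213 / 425044921576044369600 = -128.27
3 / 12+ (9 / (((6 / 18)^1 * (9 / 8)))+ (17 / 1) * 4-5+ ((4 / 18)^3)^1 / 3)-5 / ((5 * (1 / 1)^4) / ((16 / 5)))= 3676507 / 43740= 84.05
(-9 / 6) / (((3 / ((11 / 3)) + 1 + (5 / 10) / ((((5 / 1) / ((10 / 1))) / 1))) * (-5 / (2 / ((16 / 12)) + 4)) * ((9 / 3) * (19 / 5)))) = 121 / 2356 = 0.05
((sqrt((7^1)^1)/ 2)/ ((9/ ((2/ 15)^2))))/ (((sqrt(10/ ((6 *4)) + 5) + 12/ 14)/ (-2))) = -0.00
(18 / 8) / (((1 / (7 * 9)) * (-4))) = -567 / 16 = -35.44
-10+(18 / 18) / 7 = -9.86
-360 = -360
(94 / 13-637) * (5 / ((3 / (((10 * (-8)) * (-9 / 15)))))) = -654960 / 13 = -50381.54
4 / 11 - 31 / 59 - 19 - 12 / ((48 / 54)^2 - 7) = -5624480 / 326447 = -17.23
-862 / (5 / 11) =-9482 / 5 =-1896.40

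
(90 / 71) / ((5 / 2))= 36 / 71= 0.51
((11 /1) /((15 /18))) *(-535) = -7062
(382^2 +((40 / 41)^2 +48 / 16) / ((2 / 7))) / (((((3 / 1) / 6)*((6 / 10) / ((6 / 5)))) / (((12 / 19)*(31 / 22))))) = 182519191908 / 351329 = 519510.75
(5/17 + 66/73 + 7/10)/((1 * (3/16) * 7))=188456/130305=1.45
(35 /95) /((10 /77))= 539 /190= 2.84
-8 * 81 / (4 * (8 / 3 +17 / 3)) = -486 / 25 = -19.44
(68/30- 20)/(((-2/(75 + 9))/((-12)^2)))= 536256/5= 107251.20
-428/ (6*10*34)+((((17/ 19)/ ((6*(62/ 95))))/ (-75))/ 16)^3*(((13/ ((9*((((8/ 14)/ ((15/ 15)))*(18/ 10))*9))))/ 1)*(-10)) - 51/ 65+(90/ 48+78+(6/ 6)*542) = 5694825360436303537759/ 9172175032551997440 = 620.88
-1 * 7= -7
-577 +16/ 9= -5177/ 9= -575.22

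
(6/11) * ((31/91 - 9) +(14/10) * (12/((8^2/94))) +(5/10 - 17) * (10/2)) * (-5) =726009/4004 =181.32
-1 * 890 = -890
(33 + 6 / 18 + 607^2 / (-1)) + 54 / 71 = -78472375 / 213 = -368414.91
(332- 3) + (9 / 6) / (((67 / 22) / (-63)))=19964 / 67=297.97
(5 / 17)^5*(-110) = -343750 / 1419857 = -0.24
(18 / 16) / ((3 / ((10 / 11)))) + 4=191 / 44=4.34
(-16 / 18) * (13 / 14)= -52 / 63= -0.83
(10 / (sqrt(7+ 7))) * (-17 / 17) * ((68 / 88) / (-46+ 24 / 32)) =170 * sqrt(14) / 13937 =0.05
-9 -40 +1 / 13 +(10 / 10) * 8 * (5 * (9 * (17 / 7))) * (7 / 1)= 78924 / 13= 6071.08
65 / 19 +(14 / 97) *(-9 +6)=5507 / 1843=2.99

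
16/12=4/3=1.33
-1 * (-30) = 30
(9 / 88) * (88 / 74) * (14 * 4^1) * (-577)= -3929.84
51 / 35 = 1.46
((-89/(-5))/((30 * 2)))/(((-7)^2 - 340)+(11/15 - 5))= -89/88580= -0.00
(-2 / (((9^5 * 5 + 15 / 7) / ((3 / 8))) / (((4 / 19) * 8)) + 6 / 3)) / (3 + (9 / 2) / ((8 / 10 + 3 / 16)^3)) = -13805092 / 24759263685741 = -0.00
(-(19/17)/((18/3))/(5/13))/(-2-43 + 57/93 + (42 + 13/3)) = -7657/30770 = -0.25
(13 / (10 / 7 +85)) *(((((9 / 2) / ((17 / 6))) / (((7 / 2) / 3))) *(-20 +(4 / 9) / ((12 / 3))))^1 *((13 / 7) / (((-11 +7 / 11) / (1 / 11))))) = 90753 / 1367905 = 0.07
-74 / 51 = -1.45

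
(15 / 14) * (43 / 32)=645 / 448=1.44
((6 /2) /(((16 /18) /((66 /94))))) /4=891 /1504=0.59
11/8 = 1.38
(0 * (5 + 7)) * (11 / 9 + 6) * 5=0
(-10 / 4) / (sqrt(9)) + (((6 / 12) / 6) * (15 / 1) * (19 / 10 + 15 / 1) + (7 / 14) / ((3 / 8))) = 173 / 8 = 21.62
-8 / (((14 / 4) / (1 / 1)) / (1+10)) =-176 / 7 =-25.14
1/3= 0.33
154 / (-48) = -77 / 24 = -3.21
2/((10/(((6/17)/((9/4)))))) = 8/255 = 0.03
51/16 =3.19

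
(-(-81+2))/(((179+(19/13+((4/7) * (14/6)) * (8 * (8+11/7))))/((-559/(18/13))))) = -52242463/462828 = -112.88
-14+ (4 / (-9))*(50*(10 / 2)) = -1126 / 9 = -125.11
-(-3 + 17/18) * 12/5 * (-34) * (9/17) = -444/5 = -88.80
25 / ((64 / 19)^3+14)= 34295 / 71634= 0.48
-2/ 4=-1/ 2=-0.50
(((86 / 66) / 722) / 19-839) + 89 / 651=-27468462823 / 32744866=-838.86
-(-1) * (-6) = -6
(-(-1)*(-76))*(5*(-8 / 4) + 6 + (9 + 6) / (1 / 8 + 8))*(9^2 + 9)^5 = 12565627200000 / 13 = 966586707692.31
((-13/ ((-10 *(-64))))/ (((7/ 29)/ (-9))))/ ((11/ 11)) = 3393/ 4480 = 0.76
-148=-148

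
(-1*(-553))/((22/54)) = 14931/11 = 1357.36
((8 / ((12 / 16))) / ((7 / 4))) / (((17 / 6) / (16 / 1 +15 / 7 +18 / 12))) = 35200 / 833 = 42.26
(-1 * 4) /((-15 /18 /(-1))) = -24 /5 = -4.80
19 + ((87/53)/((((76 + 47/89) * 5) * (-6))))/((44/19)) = 3017768841/158832520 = 19.00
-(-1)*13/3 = 13/3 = 4.33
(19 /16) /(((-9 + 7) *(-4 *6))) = 19 /768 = 0.02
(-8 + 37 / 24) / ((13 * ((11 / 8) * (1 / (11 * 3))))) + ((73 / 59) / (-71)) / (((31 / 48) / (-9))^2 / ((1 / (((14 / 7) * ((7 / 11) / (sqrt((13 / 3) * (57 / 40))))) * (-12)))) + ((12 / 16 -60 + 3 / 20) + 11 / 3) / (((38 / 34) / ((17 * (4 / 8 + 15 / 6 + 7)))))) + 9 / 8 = -1435419849347769706821840295 / 132932941144838184699859016 -199520183016 * sqrt(2470) / 1278201357161905622114029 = -10.80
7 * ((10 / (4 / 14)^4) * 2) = 84035 / 4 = 21008.75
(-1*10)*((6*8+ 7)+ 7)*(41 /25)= -5084 /5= -1016.80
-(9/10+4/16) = -23/20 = -1.15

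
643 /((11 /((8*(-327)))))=-152917.09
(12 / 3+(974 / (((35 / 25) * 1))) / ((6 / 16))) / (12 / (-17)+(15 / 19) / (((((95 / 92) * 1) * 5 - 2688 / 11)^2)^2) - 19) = -43303986980135885200016143372 / 458974713899744897820459585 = -94.35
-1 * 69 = -69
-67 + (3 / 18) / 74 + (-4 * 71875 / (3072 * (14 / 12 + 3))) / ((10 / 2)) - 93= -2337073 / 14208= -164.49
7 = 7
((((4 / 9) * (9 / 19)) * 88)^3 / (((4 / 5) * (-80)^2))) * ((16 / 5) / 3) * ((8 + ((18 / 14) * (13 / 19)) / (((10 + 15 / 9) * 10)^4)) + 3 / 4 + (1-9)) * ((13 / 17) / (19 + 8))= 276270946699125664 / 9817871255595703125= 0.03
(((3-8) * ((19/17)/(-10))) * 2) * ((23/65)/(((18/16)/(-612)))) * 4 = -55936/65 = -860.55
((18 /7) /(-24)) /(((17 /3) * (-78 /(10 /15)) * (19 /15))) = 15 /117572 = 0.00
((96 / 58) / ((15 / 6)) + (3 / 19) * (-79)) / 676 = -32541 / 1862380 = -0.02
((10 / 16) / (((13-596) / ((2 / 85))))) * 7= -7 / 39644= -0.00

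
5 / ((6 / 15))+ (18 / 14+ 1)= 207 / 14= 14.79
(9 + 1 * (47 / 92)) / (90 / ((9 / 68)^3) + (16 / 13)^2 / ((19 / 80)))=9103185 / 37160899072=0.00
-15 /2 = -7.50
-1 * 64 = -64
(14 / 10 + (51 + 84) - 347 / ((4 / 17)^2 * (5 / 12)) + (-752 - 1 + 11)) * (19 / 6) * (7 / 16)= -41623813 / 1920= -21679.07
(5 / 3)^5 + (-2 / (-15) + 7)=19.99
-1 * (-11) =11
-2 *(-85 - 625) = 1420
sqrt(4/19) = 2 * sqrt(19)/19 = 0.46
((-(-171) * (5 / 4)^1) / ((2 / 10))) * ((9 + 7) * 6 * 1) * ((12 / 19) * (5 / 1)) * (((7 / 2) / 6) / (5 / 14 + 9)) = 2646000 / 131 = 20198.47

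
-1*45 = -45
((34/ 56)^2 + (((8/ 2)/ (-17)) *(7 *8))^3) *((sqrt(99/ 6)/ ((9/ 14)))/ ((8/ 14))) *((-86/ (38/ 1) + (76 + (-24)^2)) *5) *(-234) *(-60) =-106043936954333625 *sqrt(66)/ 746776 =-1153632436494.75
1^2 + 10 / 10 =2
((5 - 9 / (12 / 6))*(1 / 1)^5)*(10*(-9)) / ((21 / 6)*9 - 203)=0.26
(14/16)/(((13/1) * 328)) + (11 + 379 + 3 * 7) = 14020039/34112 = 411.00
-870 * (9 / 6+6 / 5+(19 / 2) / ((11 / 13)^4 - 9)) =-333359727 / 242408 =-1375.20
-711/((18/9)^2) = -711/4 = -177.75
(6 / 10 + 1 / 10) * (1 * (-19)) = -133 / 10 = -13.30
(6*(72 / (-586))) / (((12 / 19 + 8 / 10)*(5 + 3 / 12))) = -3420 / 34867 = -0.10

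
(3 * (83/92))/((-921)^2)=83/26012724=0.00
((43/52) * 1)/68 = 43/3536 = 0.01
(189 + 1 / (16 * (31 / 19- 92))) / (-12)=-5192189 / 329664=-15.75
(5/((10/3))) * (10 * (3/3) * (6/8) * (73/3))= 1095/4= 273.75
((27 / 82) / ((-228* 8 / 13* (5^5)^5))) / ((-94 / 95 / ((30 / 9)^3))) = 13 / 44105529785156250000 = 0.00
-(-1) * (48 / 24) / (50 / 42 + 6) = 42 / 151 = 0.28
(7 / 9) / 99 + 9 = 8026 / 891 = 9.01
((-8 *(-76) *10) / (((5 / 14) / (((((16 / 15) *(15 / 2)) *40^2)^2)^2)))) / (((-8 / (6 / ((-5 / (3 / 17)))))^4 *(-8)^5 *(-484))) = 142968913920000 / 10106041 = 14146876.50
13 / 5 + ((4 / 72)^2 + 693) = 1126877 / 1620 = 695.60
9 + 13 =22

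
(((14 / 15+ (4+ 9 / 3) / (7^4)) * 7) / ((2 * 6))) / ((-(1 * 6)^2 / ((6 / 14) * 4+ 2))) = -62621 / 1111320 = -0.06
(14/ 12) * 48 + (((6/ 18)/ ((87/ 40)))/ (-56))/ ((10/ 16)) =102304/ 1827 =56.00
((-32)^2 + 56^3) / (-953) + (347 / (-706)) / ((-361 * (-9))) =-185.35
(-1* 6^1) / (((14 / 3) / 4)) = -36 / 7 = -5.14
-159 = -159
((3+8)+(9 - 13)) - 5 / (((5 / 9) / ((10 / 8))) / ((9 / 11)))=-97 / 44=-2.20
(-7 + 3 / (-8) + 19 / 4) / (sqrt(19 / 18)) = -63* sqrt(38) / 152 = -2.55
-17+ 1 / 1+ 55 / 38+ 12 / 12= -515 / 38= -13.55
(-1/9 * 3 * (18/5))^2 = 36/25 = 1.44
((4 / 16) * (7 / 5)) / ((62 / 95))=133 / 248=0.54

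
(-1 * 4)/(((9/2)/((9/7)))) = -8/7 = -1.14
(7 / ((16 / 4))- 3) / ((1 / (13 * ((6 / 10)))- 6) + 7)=-195 / 176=-1.11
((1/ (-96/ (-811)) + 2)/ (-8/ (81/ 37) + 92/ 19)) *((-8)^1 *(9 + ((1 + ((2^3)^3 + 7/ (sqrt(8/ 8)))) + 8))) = -37788.22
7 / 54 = 0.13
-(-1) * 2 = 2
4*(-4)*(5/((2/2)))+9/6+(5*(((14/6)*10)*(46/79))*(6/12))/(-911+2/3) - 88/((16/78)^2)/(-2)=3338586975/3451984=967.15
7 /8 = 0.88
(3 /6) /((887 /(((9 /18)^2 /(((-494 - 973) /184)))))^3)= -48668 /2203236922576231989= -0.00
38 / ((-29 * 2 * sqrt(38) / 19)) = -19 * sqrt(38) / 58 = -2.02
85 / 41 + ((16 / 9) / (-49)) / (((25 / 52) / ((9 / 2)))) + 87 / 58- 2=123913 / 100450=1.23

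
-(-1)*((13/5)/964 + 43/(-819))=-196613/3947580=-0.05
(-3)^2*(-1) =-9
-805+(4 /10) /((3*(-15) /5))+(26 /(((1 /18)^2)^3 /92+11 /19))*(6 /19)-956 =-2705744662669469 /1548916681815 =-1746.86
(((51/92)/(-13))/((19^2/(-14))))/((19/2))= 357/2050841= 0.00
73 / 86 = 0.85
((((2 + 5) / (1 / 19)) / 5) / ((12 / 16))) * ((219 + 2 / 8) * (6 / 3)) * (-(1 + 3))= -933128 / 15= -62208.53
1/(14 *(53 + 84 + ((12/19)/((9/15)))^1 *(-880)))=-19/209958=-0.00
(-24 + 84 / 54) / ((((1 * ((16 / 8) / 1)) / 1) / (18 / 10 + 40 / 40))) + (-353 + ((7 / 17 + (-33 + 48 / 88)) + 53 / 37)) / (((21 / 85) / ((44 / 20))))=-40179226 / 11655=-3447.38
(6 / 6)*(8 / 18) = 4 / 9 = 0.44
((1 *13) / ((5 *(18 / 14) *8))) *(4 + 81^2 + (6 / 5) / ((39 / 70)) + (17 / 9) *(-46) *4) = 5093851 / 3240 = 1572.18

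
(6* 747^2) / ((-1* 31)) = -108001.74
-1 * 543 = -543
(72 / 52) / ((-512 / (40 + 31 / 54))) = -2191 / 19968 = -0.11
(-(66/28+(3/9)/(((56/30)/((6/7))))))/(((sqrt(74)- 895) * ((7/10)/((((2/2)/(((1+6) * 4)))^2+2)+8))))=4822215 * sqrt(74)/107692667656+4315882425/107692667656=0.04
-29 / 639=-0.05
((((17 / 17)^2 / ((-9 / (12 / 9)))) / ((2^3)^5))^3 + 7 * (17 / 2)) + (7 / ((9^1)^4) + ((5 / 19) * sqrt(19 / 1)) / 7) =5 * sqrt(19) / 133 + 643851744115163135 / 10820843684757504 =59.66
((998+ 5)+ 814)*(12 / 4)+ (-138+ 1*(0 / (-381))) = 5313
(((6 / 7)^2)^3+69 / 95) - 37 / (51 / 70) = -28307481299 / 570009405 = -49.66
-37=-37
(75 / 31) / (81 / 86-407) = -6450 / 1082551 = -0.01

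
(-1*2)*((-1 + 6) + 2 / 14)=-72 / 7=-10.29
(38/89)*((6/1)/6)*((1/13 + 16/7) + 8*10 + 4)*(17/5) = 5076914/40495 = 125.37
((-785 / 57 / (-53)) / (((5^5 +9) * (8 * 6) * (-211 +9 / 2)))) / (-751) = 785 / 70477574248368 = 0.00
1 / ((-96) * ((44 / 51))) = -17 / 1408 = -0.01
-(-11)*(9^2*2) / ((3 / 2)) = 1188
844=844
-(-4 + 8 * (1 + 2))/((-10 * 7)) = 2/7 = 0.29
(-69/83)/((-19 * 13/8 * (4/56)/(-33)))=-12.44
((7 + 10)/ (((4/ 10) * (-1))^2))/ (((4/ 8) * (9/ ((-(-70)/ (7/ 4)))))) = 8500/ 9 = 944.44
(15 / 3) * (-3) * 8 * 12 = -1440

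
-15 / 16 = -0.94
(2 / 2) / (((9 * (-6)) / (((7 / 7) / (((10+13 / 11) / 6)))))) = -11 / 1107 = -0.01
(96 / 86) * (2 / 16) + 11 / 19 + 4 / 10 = 4569 / 4085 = 1.12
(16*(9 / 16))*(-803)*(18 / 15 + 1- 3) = 28908 / 5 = 5781.60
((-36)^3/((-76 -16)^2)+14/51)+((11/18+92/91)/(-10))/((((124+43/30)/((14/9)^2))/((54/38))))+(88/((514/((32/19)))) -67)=-71.95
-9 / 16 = -0.56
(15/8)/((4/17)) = 255/32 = 7.97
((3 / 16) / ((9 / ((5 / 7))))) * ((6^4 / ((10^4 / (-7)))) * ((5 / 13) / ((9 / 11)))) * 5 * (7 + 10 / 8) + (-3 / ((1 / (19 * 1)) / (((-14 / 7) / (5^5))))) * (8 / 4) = -490929 / 2600000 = -0.19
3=3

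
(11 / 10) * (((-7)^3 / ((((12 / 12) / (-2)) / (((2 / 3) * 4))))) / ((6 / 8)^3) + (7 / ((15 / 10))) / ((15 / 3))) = 9660959 / 2025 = 4770.84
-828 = -828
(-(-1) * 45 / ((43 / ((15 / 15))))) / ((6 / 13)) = 195 / 86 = 2.27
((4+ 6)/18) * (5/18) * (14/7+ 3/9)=0.36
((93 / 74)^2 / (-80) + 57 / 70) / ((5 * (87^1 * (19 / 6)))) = 0.00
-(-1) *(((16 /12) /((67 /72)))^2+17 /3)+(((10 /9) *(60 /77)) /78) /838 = 130809880427 /16944947019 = 7.72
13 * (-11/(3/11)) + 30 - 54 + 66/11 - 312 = -2563/3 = -854.33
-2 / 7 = -0.29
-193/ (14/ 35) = -965/ 2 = -482.50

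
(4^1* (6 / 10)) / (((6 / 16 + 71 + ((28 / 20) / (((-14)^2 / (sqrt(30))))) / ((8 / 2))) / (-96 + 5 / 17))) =-8740191936 / 2715921479 + 1093344* sqrt(30) / 13579607395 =-3.22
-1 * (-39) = 39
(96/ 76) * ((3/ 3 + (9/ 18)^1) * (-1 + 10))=324/ 19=17.05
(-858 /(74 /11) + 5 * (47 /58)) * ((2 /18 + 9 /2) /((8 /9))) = -21995581 /34336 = -640.60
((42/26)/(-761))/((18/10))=-35/29679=-0.00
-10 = -10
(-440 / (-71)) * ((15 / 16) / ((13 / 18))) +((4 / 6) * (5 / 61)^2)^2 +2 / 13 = 942945617123 / 115017401187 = 8.20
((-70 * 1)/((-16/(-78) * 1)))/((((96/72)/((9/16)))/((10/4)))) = -184275/512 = -359.91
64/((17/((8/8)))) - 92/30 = 178/255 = 0.70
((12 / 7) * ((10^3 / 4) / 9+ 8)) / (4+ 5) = 184 / 27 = 6.81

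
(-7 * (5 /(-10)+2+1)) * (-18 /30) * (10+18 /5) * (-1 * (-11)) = 7854 /5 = 1570.80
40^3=64000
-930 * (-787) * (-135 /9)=-10978650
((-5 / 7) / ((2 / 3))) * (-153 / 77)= 2295 / 1078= 2.13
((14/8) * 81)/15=189/20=9.45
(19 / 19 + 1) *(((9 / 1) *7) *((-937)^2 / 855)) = 12291566 / 95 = 129384.91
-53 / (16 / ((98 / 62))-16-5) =2597 / 533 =4.87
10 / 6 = 5 / 3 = 1.67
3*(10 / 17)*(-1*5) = -150 / 17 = -8.82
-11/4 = -2.75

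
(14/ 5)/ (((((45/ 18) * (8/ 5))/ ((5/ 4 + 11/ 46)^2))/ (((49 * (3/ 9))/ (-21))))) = -919681/ 761760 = -1.21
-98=-98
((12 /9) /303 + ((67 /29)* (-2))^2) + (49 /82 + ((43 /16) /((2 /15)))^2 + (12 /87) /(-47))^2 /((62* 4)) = 508521089229713366563157 /738201464482717237248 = 688.86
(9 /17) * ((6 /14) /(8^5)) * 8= 27 /487424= 0.00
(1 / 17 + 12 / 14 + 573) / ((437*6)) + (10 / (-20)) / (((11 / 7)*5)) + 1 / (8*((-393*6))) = 8373438083 / 53954152560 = 0.16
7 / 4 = 1.75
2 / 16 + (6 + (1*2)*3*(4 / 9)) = 211 / 24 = 8.79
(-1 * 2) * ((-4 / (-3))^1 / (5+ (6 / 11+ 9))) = -11 / 60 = -0.18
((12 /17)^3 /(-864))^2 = 4 /24137569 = 0.00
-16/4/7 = -4/7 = -0.57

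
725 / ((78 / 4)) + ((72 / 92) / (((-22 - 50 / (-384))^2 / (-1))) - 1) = 36.18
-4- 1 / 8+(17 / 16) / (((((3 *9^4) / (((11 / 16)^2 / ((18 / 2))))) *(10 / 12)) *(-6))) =-4.13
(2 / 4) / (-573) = -1 / 1146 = -0.00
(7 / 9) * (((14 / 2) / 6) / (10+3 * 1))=49 / 702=0.07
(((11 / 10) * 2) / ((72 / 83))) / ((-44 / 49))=-4067 / 1440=-2.82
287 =287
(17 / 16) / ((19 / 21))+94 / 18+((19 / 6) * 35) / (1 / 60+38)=9.31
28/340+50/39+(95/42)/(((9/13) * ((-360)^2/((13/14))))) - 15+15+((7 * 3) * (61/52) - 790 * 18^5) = -3480914558372886277/2331866880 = -1492758694.00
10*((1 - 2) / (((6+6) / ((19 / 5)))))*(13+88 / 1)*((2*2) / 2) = -1919 / 3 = -639.67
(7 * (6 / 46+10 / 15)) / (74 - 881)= -385 / 55683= -0.01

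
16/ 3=5.33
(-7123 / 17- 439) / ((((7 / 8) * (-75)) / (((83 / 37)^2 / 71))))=15762032 / 17009825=0.93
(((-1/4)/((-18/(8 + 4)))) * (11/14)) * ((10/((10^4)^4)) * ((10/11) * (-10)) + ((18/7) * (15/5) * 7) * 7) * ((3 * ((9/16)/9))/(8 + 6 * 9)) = 41579999999999999/277760000000000000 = 0.15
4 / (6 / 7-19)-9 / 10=-1423 / 1270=-1.12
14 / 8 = 7 / 4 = 1.75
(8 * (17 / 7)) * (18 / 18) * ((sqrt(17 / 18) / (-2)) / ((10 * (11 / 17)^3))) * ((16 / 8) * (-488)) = 81516496 * sqrt(34) / 139755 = 3401.09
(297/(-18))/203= -33/406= -0.08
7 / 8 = 0.88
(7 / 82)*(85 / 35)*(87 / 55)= 1479 / 4510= 0.33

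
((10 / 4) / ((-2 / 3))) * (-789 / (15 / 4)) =789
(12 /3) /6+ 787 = 2363 /3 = 787.67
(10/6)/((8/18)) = 15/4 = 3.75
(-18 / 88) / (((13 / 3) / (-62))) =837 / 286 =2.93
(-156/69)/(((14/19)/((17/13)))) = -646/161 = -4.01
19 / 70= 0.27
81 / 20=4.05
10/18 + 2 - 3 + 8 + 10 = 158/9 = 17.56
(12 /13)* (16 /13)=192 /169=1.14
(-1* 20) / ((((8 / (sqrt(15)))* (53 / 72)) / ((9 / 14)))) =-8.46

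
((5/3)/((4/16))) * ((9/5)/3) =4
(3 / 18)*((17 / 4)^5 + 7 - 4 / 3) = 4276979 / 18432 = 232.04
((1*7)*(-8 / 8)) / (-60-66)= 1 / 18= 0.06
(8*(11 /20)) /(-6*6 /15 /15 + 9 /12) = 440 /59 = 7.46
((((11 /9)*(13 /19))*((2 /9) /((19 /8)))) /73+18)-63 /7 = 19213625 /2134593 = 9.00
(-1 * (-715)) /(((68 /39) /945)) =26351325 /68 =387519.49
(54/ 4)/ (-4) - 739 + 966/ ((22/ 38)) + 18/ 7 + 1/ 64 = 4576917/ 4928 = 928.76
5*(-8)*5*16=-3200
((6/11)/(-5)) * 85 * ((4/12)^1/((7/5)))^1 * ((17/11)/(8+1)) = -2890/7623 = -0.38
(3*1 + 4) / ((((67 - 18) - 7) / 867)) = 289 / 2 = 144.50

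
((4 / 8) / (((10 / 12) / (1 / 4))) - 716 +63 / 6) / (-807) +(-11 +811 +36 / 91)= 1176856777 / 1468740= 801.27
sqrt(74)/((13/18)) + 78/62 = 39/31 + 18 * sqrt(74)/13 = 13.17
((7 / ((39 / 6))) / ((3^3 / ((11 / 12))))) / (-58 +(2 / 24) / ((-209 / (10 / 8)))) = -18392 / 29176173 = -0.00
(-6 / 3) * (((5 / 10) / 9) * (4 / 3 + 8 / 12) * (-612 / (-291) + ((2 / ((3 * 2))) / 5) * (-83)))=9982 / 13095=0.76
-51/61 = -0.84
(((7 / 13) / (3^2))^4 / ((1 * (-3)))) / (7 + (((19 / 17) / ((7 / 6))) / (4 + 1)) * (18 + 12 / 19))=-1428595 / 3535462999107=-0.00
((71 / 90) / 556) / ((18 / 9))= 71 / 100080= 0.00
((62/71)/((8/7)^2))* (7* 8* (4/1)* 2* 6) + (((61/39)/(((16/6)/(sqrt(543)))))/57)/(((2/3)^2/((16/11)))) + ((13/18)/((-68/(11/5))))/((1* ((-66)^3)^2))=183* sqrt(543)/5434 + 5867585276927108197/3264981305541120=1797.91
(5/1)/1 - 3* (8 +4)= -31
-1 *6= -6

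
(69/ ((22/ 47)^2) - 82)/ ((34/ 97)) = 10935101/ 16456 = 664.51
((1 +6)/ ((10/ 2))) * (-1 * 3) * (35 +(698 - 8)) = -3045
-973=-973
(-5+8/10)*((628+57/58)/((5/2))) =-766101/725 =-1056.69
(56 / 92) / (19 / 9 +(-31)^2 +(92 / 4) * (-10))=63 / 75877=0.00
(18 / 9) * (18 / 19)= 36 / 19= 1.89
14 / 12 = 7 / 6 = 1.17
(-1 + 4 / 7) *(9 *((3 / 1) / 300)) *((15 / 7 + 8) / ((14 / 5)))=-1917 / 13720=-0.14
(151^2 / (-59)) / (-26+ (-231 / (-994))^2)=459759364 / 30867325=14.89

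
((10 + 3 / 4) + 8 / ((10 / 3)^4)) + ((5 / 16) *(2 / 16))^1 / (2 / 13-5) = 54465967 / 5040000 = 10.81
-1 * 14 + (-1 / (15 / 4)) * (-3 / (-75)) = -14.01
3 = 3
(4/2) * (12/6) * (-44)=-176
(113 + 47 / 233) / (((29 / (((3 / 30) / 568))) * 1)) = 3297 / 4797470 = 0.00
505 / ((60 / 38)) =319.83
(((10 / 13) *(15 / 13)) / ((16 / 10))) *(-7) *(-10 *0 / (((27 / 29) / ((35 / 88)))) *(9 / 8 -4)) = 0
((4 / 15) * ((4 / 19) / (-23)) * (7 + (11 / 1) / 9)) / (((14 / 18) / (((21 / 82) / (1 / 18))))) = -10656 / 89585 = -0.12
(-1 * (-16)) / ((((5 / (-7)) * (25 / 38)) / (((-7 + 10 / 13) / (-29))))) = -344736 / 47125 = -7.32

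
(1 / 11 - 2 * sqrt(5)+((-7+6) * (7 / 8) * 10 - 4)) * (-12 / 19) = 24 * sqrt(5) / 19+1671 / 209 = 10.82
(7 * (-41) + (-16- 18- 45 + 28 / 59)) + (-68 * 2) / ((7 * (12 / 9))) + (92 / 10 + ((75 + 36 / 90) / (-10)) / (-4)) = -30480379 / 82600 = -369.01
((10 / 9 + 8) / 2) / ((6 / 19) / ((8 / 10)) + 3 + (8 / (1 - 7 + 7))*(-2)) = -0.36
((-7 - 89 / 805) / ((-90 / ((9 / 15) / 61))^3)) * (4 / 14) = 53 / 19984967734375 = 0.00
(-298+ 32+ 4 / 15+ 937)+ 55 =10894 / 15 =726.27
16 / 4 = 4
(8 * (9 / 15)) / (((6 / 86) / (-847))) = -58273.60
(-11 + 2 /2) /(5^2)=-2 /5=-0.40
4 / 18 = 2 / 9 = 0.22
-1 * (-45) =45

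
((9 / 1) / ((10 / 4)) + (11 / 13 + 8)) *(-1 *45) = -560.08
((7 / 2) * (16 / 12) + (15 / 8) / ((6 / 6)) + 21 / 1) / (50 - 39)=661 / 264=2.50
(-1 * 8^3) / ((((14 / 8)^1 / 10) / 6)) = -122880 / 7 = -17554.29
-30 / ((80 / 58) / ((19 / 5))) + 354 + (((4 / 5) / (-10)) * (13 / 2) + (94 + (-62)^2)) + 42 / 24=210529 / 50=4210.58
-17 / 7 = -2.43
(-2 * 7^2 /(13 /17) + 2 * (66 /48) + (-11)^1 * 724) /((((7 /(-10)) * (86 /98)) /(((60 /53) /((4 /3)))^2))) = 29813497875 /3140462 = 9493.35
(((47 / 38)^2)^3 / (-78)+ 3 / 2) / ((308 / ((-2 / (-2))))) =341500341599 / 72334735689216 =0.00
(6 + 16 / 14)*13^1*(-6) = -3900 / 7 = -557.14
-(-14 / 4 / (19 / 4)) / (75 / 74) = 1036 / 1425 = 0.73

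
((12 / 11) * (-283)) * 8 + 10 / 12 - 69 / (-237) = -12871769 / 5214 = -2468.69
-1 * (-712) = 712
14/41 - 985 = -40371/41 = -984.66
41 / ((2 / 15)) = 615 / 2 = 307.50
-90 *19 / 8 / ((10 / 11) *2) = -117.56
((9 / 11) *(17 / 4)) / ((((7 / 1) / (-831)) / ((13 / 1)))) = -1652859 / 308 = -5366.43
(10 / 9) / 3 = 10 / 27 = 0.37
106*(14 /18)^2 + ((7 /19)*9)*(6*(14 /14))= 129304 /1539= 84.02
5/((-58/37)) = -185/58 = -3.19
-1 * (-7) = 7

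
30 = 30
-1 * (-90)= 90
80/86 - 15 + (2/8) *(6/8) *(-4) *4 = -734/43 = -17.07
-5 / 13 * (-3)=15 / 13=1.15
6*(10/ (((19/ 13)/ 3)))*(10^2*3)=702000/ 19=36947.37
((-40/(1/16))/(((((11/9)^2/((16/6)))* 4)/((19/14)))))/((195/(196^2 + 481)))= -851377536/11011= -77320.64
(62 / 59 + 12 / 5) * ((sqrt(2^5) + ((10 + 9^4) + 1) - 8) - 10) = 4072 * sqrt(2) / 295 + 6671972 / 295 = 22636.38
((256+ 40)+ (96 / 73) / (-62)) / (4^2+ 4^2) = 83725 / 9052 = 9.25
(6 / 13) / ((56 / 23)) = 69 / 364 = 0.19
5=5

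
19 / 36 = 0.53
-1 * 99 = -99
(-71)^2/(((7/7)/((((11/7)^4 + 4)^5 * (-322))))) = -1942609335077288355167543750/11398895185373143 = -170420843729.66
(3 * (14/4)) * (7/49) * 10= 15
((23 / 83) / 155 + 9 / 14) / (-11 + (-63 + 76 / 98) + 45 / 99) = -8940239 / 1009207790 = -0.01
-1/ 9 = -0.11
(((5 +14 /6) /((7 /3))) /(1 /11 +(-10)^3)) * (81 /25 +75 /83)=-0.01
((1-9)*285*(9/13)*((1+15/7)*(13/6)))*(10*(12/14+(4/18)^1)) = -5684800/49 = -116016.33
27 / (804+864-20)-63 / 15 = -34473 / 8240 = -4.18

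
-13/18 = -0.72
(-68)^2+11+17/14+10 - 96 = 63703/14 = 4550.21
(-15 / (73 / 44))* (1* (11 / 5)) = -1452 / 73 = -19.89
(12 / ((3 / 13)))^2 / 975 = 208 / 75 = 2.77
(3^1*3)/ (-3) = -3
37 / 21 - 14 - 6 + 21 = 58 / 21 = 2.76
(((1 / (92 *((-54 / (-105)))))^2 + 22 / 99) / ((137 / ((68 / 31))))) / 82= 10380761 / 238757370336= 0.00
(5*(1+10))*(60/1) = 3300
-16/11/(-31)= 0.05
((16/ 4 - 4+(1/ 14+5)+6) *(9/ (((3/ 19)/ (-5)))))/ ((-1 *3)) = 14725/ 14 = 1051.79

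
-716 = -716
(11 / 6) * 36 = 66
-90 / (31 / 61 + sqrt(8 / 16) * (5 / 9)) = -27570780 / 62657 + 15070050 * sqrt(2) / 62657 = -99.89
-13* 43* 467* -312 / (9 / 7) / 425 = 190046584 / 1275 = 149056.14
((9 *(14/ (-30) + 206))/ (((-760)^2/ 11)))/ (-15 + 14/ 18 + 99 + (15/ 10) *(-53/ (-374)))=171226737/ 413095910000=0.00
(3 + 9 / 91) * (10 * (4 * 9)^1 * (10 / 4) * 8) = 2030400 / 91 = 22312.09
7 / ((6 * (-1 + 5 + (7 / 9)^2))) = 189 / 746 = 0.25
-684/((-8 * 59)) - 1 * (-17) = 2177/118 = 18.45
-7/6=-1.17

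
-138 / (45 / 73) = -3358 / 15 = -223.87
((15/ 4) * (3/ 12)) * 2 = 15/ 8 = 1.88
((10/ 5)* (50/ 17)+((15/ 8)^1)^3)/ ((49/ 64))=108575/ 6664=16.29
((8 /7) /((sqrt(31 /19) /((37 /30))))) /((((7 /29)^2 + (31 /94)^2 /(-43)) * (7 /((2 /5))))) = 94582735328 * sqrt(589) /2028918920175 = 1.13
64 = 64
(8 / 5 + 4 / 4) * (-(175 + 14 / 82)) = -455.44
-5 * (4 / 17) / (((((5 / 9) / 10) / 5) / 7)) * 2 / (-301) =3600 / 731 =4.92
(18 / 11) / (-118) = -9 / 649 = -0.01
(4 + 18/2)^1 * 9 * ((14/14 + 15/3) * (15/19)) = 10530/19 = 554.21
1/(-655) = -1/655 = -0.00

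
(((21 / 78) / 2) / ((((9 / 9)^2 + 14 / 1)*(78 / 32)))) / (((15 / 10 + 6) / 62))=3472 / 114075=0.03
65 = 65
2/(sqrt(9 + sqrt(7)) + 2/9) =0.55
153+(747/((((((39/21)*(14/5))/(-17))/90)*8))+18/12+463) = -2793055/104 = -26856.30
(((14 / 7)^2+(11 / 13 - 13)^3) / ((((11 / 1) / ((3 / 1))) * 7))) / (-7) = 11806572 / 1184183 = 9.97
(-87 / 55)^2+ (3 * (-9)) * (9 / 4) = -704799 / 12100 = -58.25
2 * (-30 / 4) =-15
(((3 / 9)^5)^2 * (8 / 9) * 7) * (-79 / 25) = -4424 / 13286025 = -0.00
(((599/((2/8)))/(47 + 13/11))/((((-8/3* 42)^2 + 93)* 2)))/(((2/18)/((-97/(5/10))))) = -11504394/3348805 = -3.44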